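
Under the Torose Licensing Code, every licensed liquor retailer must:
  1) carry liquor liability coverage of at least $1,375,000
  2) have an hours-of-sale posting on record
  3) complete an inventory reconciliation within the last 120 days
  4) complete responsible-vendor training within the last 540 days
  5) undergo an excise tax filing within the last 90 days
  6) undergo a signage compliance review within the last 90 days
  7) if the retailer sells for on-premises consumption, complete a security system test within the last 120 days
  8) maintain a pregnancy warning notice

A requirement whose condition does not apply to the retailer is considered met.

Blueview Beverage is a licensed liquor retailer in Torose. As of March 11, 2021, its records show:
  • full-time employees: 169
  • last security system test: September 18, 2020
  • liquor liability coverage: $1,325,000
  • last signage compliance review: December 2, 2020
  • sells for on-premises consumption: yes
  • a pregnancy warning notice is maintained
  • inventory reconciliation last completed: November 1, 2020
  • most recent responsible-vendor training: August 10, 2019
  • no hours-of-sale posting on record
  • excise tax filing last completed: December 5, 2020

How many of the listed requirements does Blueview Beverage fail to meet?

7

1. liquor liability coverage $1,325,000 < $1,375,000 → not met
2. hours-of-sale posting absent → not met
3. inventory reconciliation 130 days ago vs limit 120 → not met
4. responsible-vendor training 579 days ago vs limit 540 → not met
5. excise tax filing 96 days ago vs limit 90 → not met
6. signage compliance review 99 days ago vs limit 90 → not met
7. condition 'sells for on-premises consumption' holds; security system test 174 days ago vs limit 120 → not met
8. pregnancy warning notice present → met
Not met: 7 of 8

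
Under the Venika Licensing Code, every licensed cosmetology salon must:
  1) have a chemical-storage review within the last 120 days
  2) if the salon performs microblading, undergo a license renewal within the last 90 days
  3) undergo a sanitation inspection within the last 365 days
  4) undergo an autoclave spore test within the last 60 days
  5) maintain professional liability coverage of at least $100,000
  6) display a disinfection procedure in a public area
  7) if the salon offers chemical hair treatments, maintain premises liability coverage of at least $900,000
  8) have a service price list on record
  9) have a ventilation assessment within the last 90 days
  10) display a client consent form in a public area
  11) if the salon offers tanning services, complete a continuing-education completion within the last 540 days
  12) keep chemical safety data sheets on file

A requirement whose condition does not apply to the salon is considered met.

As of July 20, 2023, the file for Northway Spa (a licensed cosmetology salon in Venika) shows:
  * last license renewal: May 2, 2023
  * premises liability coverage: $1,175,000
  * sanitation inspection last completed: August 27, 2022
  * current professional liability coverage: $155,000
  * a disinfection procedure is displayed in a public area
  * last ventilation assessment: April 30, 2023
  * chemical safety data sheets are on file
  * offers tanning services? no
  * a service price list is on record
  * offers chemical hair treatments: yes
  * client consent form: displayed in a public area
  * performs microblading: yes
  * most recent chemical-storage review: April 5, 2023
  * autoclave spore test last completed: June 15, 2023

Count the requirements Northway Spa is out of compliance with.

1. chemical-storage review 106 days ago vs limit 120 → met
2. condition 'performs microblading' holds; license renewal 79 days ago vs limit 90 → met
3. sanitation inspection 327 days ago vs limit 365 → met
4. autoclave spore test 35 days ago vs limit 60 → met
5. professional liability coverage $155,000 ≥ $100,000 → met
6. disinfection procedure present → met
7. condition 'offers chemical hair treatments' holds; premises liability coverage $1,175,000 ≥ $900,000 → met
8. service price list present → met
9. ventilation assessment 81 days ago vs limit 90 → met
10. client consent form present → met
11. condition 'offers tanning services' does not hold → requirement n/a → met
12. chemical safety data sheets present → met
Not met: 0 of 12

0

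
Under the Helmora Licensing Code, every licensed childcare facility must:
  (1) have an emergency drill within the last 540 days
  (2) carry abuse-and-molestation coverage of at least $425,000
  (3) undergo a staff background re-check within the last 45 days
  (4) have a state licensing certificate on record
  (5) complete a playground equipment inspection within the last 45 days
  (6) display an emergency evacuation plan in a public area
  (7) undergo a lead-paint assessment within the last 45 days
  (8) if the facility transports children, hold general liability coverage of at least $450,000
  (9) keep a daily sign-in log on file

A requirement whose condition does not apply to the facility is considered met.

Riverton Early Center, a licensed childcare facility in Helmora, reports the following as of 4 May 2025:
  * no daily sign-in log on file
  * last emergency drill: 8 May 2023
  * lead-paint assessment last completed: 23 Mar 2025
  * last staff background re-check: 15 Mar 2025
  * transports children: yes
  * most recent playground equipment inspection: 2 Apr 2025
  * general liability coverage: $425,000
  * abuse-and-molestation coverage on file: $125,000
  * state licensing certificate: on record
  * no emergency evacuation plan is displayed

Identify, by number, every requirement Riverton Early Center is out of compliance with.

1, 2, 3, 6, 8, 9

1. emergency drill 727 days ago vs limit 540 → not met
2. abuse-and-molestation coverage $125,000 < $425,000 → not met
3. staff background re-check 50 days ago vs limit 45 → not met
4. state licensing certificate present → met
5. playground equipment inspection 32 days ago vs limit 45 → met
6. emergency evacuation plan absent → not met
7. lead-paint assessment 42 days ago vs limit 45 → met
8. condition 'transports children' holds; general liability coverage $425,000 < $450,000 → not met
9. daily sign-in log absent → not met
Not met: 1, 2, 3, 6, 8, 9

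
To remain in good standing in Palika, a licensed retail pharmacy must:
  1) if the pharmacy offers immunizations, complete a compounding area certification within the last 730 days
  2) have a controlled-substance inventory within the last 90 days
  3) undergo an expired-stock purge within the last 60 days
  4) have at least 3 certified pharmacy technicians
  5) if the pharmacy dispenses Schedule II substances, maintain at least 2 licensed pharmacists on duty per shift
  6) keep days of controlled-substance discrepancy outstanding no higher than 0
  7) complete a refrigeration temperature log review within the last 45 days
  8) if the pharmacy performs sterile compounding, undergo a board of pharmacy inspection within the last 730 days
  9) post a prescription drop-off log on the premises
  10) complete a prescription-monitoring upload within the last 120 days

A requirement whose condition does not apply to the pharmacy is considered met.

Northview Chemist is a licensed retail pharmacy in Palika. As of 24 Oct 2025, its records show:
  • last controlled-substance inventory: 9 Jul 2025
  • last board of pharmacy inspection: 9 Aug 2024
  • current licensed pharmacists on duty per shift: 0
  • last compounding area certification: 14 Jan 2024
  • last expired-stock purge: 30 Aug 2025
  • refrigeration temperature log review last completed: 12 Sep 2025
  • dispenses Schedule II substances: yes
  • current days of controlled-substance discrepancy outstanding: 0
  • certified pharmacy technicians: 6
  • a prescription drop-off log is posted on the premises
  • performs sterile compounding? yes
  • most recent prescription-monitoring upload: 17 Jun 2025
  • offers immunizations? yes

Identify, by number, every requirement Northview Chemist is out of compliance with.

1. condition 'offers immunizations' holds; compounding area certification 649 days ago vs limit 730 → met
2. controlled-substance inventory 107 days ago vs limit 90 → not met
3. expired-stock purge 55 days ago vs limit 60 → met
4. certified pharmacy technicians 6 ≥ 3 → met
5. condition 'dispenses Schedule II substances' holds; licensed pharmacists on duty per shift 0 < 2 → not met
6. days of controlled-substance discrepancy outstanding 0 ≤ 0 → met
7. refrigeration temperature log review 42 days ago vs limit 45 → met
8. condition 'performs sterile compounding' holds; board of pharmacy inspection 441 days ago vs limit 730 → met
9. prescription drop-off log present → met
10. prescription-monitoring upload 129 days ago vs limit 120 → not met
Not met: 2, 5, 10

2, 5, 10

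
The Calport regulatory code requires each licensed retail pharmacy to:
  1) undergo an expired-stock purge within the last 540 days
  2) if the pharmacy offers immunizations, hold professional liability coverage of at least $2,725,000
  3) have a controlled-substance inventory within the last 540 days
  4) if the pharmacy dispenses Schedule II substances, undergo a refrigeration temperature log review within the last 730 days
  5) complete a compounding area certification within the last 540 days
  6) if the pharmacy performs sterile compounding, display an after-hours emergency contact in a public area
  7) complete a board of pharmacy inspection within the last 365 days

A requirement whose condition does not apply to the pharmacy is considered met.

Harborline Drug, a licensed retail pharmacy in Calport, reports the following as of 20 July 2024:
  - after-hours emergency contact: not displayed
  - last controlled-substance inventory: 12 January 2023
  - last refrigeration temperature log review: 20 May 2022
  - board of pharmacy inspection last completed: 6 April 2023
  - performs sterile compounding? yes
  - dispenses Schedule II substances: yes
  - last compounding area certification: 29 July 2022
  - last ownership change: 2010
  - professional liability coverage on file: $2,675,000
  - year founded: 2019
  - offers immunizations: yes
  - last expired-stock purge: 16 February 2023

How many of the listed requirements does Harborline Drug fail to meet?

6

1. expired-stock purge 520 days ago vs limit 540 → met
2. condition 'offers immunizations' holds; professional liability coverage $2,675,000 < $2,725,000 → not met
3. controlled-substance inventory 555 days ago vs limit 540 → not met
4. condition 'dispenses Schedule II substances' holds; refrigeration temperature log review 792 days ago vs limit 730 → not met
5. compounding area certification 722 days ago vs limit 540 → not met
6. condition 'performs sterile compounding' holds; after-hours emergency contact absent → not met
7. board of pharmacy inspection 471 days ago vs limit 365 → not met
Not met: 6 of 7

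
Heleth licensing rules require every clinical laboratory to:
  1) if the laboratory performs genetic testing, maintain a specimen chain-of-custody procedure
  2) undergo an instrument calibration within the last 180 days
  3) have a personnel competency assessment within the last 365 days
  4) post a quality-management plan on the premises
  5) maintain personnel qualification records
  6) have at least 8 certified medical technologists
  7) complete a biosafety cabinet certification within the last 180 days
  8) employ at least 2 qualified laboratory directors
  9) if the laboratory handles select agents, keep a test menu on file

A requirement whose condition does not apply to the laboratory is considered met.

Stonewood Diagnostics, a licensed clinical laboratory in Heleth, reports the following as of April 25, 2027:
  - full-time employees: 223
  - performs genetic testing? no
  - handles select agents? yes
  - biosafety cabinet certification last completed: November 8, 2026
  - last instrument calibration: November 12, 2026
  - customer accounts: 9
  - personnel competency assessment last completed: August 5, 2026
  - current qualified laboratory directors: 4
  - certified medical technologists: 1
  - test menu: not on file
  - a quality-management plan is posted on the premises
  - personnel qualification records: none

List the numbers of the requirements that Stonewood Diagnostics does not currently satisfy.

1. condition 'performs genetic testing' does not hold → requirement n/a → met
2. instrument calibration 164 days ago vs limit 180 → met
3. personnel competency assessment 263 days ago vs limit 365 → met
4. quality-management plan present → met
5. personnel qualification records absent → not met
6. certified medical technologists 1 < 8 → not met
7. biosafety cabinet certification 168 days ago vs limit 180 → met
8. qualified laboratory directors 4 ≥ 2 → met
9. condition 'handles select agents' holds; test menu absent → not met
Not met: 5, 6, 9

5, 6, 9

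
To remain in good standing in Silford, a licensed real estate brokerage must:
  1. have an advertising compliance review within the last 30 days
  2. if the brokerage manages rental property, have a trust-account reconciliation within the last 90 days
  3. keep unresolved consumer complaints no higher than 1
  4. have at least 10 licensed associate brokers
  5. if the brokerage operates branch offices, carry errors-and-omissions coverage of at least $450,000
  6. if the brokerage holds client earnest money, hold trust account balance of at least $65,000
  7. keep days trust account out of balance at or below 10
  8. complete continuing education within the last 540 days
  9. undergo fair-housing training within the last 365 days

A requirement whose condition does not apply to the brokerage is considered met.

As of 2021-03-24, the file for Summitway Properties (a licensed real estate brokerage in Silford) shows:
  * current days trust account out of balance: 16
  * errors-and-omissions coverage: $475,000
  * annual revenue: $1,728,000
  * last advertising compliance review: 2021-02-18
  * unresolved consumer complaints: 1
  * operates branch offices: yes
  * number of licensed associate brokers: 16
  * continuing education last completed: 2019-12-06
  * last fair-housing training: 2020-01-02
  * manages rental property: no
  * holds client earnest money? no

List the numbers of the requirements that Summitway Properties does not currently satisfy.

1, 7, 9

1. advertising compliance review 34 days ago vs limit 30 → not met
2. condition 'manages rental property' does not hold → requirement n/a → met
3. unresolved consumer complaints 1 ≤ 1 → met
4. licensed associate brokers 16 ≥ 10 → met
5. condition 'operates branch offices' holds; errors-and-omissions coverage $475,000 ≥ $450,000 → met
6. condition 'holds client earnest money' does not hold → requirement n/a → met
7. days trust account out of balance 16 > 10 → not met
8. continuing education 474 days ago vs limit 540 → met
9. fair-housing training 447 days ago vs limit 365 → not met
Not met: 1, 7, 9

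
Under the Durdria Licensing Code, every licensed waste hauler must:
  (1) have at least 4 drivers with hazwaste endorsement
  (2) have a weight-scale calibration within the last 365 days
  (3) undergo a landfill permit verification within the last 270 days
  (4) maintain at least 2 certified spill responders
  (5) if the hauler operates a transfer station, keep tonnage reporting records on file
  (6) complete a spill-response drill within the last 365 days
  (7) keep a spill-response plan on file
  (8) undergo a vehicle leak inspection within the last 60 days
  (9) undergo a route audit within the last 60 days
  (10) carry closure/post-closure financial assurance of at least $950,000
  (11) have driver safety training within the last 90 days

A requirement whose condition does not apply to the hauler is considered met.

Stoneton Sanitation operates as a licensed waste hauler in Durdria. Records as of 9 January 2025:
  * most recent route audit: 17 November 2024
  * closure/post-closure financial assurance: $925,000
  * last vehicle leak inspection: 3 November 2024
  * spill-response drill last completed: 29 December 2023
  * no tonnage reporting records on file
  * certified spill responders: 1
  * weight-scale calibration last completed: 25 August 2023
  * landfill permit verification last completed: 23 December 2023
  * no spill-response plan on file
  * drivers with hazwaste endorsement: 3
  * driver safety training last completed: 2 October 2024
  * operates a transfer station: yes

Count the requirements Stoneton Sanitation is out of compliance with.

10

1. drivers with hazwaste endorsement 3 < 4 → not met
2. weight-scale calibration 503 days ago vs limit 365 → not met
3. landfill permit verification 383 days ago vs limit 270 → not met
4. certified spill responders 1 < 2 → not met
5. condition 'operates a transfer station' holds; tonnage reporting records absent → not met
6. spill-response drill 377 days ago vs limit 365 → not met
7. spill-response plan absent → not met
8. vehicle leak inspection 67 days ago vs limit 60 → not met
9. route audit 53 days ago vs limit 60 → met
10. closure/post-closure financial assurance $925,000 < $950,000 → not met
11. driver safety training 99 days ago vs limit 90 → not met
Not met: 10 of 11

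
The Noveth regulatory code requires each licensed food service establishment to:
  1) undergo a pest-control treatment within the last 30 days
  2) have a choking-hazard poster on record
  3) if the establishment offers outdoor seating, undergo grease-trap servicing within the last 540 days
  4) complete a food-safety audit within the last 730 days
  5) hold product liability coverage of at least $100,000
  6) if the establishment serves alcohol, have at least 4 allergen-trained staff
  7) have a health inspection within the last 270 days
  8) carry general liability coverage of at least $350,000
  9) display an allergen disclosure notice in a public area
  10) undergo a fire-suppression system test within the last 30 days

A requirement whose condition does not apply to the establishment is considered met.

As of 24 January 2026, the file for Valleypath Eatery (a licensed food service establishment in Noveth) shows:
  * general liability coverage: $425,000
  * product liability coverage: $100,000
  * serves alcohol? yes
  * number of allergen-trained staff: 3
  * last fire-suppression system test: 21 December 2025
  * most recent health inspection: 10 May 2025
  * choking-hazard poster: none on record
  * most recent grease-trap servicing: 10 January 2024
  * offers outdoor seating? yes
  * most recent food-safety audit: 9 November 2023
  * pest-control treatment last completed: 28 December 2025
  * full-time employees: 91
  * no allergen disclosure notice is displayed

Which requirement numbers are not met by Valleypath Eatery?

1. pest-control treatment 27 days ago vs limit 30 → met
2. choking-hazard poster absent → not met
3. condition 'offers outdoor seating' holds; grease-trap servicing 745 days ago vs limit 540 → not met
4. food-safety audit 807 days ago vs limit 730 → not met
5. product liability coverage $100,000 ≥ $100,000 → met
6. condition 'serves alcohol' holds; allergen-trained staff 3 < 4 → not met
7. health inspection 259 days ago vs limit 270 → met
8. general liability coverage $425,000 ≥ $350,000 → met
9. allergen disclosure notice absent → not met
10. fire-suppression system test 34 days ago vs limit 30 → not met
Not met: 2, 3, 4, 6, 9, 10

2, 3, 4, 6, 9, 10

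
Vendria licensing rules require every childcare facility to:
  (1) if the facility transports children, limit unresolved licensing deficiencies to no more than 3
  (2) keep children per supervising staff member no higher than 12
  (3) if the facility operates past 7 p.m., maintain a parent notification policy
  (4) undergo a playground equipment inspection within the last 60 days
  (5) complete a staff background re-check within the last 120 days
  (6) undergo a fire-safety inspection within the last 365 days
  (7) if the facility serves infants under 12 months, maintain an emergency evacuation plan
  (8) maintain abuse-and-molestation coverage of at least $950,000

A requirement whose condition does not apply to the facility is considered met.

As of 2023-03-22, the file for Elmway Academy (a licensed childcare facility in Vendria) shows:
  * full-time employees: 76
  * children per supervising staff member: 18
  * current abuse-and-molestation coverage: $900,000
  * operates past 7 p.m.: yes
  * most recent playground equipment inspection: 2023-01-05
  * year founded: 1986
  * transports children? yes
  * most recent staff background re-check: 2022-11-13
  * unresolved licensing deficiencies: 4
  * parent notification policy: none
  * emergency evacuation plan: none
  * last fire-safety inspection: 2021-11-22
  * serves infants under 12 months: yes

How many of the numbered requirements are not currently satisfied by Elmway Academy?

1. condition 'transports children' holds; unresolved licensing deficiencies 4 > 3 → not met
2. children per supervising staff member 18 > 12 → not met
3. condition 'operates past 7 p.m.' holds; parent notification policy absent → not met
4. playground equipment inspection 76 days ago vs limit 60 → not met
5. staff background re-check 129 days ago vs limit 120 → not met
6. fire-safety inspection 485 days ago vs limit 365 → not met
7. condition 'serves infants under 12 months' holds; emergency evacuation plan absent → not met
8. abuse-and-molestation coverage $900,000 < $950,000 → not met
Not met: 8 of 8

8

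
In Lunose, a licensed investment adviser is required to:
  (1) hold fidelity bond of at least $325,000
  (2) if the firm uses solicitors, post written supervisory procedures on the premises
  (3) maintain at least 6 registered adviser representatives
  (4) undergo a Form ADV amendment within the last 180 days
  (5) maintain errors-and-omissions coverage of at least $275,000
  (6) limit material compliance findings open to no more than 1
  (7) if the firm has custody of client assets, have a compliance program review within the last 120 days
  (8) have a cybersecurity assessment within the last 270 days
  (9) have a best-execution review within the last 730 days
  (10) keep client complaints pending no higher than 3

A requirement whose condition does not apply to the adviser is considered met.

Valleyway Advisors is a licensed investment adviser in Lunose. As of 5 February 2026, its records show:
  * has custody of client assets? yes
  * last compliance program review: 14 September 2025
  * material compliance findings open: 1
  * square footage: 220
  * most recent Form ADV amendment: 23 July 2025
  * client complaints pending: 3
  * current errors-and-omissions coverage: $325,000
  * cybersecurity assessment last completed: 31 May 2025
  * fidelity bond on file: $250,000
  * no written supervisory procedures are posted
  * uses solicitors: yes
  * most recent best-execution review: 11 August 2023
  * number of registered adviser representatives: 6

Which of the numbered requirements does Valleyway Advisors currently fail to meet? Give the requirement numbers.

1. fidelity bond $250,000 < $325,000 → not met
2. condition 'uses solicitors' holds; written supervisory procedures absent → not met
3. registered adviser representatives 6 ≥ 6 → met
4. Form ADV amendment 197 days ago vs limit 180 → not met
5. errors-and-omissions coverage $325,000 ≥ $275,000 → met
6. material compliance findings open 1 ≤ 1 → met
7. condition 'has custody of client assets' holds; compliance program review 144 days ago vs limit 120 → not met
8. cybersecurity assessment 250 days ago vs limit 270 → met
9. best-execution review 909 days ago vs limit 730 → not met
10. client complaints pending 3 ≤ 3 → met
Not met: 1, 2, 4, 7, 9

1, 2, 4, 7, 9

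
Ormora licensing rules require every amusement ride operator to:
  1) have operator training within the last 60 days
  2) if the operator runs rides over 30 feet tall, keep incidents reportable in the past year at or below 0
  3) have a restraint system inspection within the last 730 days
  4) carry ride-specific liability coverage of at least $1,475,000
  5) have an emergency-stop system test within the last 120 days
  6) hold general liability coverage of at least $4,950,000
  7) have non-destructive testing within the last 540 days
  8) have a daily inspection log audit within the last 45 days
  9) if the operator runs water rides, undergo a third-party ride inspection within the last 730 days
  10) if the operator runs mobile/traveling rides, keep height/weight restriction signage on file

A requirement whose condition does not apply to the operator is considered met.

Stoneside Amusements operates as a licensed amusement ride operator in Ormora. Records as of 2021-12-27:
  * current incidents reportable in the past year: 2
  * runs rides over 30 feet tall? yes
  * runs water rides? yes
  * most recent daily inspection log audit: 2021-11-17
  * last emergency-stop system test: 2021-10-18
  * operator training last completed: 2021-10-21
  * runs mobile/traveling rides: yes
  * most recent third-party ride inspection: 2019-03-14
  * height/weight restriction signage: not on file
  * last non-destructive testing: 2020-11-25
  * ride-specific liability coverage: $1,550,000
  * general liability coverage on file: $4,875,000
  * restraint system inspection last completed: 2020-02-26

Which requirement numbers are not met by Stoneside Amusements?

1, 2, 6, 9, 10

1. operator training 67 days ago vs limit 60 → not met
2. condition 'runs rides over 30 feet tall' holds; incidents reportable in the past year 2 > 0 → not met
3. restraint system inspection 670 days ago vs limit 730 → met
4. ride-specific liability coverage $1,550,000 ≥ $1,475,000 → met
5. emergency-stop system test 70 days ago vs limit 120 → met
6. general liability coverage $4,875,000 < $4,950,000 → not met
7. non-destructive testing 397 days ago vs limit 540 → met
8. daily inspection log audit 40 days ago vs limit 45 → met
9. condition 'runs water rides' holds; third-party ride inspection 1019 days ago vs limit 730 → not met
10. condition 'runs mobile/traveling rides' holds; height/weight restriction signage absent → not met
Not met: 1, 2, 6, 9, 10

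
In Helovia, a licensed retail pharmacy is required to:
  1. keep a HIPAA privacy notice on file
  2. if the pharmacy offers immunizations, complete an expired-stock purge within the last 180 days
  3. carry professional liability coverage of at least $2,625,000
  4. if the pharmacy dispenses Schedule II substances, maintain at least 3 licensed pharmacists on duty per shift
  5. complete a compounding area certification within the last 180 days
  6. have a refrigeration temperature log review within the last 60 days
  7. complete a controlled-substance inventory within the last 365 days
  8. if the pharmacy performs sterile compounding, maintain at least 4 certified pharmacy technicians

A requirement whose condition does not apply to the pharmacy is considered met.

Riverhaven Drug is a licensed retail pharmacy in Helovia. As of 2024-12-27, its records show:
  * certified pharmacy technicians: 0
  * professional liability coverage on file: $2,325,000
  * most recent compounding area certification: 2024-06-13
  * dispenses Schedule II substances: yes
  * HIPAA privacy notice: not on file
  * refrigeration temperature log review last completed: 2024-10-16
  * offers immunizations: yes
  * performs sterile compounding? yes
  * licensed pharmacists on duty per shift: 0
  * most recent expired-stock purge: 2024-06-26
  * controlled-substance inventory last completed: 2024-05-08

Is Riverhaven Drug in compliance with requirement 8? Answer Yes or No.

No

8. condition 'performs sterile compounding' holds; certified pharmacy technicians 0 < 4 → not met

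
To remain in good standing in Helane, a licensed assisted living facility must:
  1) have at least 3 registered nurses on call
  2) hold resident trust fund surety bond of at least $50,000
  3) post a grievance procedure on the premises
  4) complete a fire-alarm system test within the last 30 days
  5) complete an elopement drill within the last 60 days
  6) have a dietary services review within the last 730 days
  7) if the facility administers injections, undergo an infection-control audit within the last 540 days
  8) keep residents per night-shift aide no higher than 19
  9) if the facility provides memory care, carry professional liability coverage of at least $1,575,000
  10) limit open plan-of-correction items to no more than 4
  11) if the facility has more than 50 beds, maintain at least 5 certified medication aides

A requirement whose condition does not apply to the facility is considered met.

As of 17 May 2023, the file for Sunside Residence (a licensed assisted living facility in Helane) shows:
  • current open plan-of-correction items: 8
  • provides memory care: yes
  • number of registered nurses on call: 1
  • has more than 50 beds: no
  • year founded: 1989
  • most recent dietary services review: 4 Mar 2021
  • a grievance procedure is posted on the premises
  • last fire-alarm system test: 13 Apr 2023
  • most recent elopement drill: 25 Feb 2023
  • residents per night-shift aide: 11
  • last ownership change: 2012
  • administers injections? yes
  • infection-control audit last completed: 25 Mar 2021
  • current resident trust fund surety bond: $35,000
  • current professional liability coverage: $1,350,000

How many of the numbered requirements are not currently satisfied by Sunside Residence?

8

1. registered nurses on call 1 < 3 → not met
2. resident trust fund surety bond $35,000 < $50,000 → not met
3. grievance procedure present → met
4. fire-alarm system test 34 days ago vs limit 30 → not met
5. elopement drill 81 days ago vs limit 60 → not met
6. dietary services review 804 days ago vs limit 730 → not met
7. condition 'administers injections' holds; infection-control audit 783 days ago vs limit 540 → not met
8. residents per night-shift aide 11 ≤ 19 → met
9. condition 'provides memory care' holds; professional liability coverage $1,350,000 < $1,575,000 → not met
10. open plan-of-correction items 8 > 4 → not met
11. condition 'has more than 50 beds' does not hold → requirement n/a → met
Not met: 8 of 11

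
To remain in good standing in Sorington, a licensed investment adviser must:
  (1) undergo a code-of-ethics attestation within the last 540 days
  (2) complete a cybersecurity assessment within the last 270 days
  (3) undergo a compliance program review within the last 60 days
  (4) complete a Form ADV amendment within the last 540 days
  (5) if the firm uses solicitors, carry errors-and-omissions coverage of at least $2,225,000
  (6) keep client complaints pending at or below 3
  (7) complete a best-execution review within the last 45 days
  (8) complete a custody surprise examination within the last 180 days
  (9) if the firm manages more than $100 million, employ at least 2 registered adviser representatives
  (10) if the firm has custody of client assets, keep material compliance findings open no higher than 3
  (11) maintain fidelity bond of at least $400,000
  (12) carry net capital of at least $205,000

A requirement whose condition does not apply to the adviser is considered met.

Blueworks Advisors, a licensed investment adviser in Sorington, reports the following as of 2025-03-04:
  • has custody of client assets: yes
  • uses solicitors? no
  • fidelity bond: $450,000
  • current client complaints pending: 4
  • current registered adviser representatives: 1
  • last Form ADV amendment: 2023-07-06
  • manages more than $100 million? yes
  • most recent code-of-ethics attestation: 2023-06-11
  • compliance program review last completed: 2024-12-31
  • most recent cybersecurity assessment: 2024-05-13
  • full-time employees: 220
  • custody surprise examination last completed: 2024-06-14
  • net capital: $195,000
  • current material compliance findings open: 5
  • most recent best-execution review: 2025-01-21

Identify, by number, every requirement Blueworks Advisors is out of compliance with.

1. code-of-ethics attestation 632 days ago vs limit 540 → not met
2. cybersecurity assessment 295 days ago vs limit 270 → not met
3. compliance program review 63 days ago vs limit 60 → not met
4. Form ADV amendment 607 days ago vs limit 540 → not met
5. condition 'uses solicitors' does not hold → requirement n/a → met
6. client complaints pending 4 > 3 → not met
7. best-execution review 42 days ago vs limit 45 → met
8. custody surprise examination 263 days ago vs limit 180 → not met
9. condition 'manages more than $100 million' holds; registered adviser representatives 1 < 2 → not met
10. condition 'has custody of client assets' holds; material compliance findings open 5 > 3 → not met
11. fidelity bond $450,000 ≥ $400,000 → met
12. net capital $195,000 < $205,000 → not met
Not met: 1, 2, 3, 4, 6, 8, 9, 10, 12

1, 2, 3, 4, 6, 8, 9, 10, 12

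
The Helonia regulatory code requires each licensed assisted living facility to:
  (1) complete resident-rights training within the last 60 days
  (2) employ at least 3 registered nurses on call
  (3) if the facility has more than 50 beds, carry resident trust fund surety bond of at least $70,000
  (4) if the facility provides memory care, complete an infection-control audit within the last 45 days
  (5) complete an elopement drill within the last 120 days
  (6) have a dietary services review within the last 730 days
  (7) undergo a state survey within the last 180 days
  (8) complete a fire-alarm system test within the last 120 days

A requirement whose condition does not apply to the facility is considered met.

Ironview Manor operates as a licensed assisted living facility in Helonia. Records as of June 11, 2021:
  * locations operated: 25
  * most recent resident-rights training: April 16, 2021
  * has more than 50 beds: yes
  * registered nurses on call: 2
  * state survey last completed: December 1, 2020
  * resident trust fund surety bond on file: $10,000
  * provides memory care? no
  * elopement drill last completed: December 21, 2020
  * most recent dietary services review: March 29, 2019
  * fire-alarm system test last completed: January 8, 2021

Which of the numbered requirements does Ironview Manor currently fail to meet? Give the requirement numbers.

1. resident-rights training 56 days ago vs limit 60 → met
2. registered nurses on call 2 < 3 → not met
3. condition 'has more than 50 beds' holds; resident trust fund surety bond $10,000 < $70,000 → not met
4. condition 'provides memory care' does not hold → requirement n/a → met
5. elopement drill 172 days ago vs limit 120 → not met
6. dietary services review 805 days ago vs limit 730 → not met
7. state survey 192 days ago vs limit 180 → not met
8. fire-alarm system test 154 days ago vs limit 120 → not met
Not met: 2, 3, 5, 6, 7, 8

2, 3, 5, 6, 7, 8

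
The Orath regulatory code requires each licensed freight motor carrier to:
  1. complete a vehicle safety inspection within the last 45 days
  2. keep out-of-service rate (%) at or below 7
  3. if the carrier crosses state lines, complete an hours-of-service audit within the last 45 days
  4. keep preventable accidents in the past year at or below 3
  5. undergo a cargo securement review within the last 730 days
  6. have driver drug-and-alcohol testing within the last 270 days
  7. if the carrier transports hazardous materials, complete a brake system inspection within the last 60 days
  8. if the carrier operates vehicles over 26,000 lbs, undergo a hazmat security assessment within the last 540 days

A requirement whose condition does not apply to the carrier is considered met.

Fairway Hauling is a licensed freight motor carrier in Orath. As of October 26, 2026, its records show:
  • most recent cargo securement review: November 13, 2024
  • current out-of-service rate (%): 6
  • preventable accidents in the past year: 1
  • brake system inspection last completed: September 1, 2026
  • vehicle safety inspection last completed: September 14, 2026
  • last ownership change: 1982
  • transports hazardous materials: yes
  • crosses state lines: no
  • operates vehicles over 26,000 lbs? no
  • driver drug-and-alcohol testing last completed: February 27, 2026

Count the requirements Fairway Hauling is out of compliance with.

1. vehicle safety inspection 42 days ago vs limit 45 → met
2. out-of-service rate (%) 6 ≤ 7 → met
3. condition 'crosses state lines' does not hold → requirement n/a → met
4. preventable accidents in the past year 1 ≤ 3 → met
5. cargo securement review 712 days ago vs limit 730 → met
6. driver drug-and-alcohol testing 241 days ago vs limit 270 → met
7. condition 'transports hazardous materials' holds; brake system inspection 55 days ago vs limit 60 → met
8. condition 'operates vehicles over 26,000 lbs' does not hold → requirement n/a → met
Not met: 0 of 8

0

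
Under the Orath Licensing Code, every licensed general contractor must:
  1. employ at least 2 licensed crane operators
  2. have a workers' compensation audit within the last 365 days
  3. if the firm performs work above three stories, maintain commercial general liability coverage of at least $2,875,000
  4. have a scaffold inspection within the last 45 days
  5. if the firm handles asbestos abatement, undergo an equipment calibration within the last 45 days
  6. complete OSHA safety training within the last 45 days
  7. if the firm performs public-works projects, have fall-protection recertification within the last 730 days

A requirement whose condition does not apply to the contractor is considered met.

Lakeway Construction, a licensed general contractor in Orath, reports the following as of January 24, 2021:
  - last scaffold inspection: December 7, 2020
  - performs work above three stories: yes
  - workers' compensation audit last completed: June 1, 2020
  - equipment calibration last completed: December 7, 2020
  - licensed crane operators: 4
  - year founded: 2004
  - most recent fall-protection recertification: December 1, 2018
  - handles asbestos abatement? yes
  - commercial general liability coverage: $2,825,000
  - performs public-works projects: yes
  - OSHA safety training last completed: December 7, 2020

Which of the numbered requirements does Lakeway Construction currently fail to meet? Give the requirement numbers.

1. licensed crane operators 4 ≥ 2 → met
2. workers' compensation audit 237 days ago vs limit 365 → met
3. condition 'performs work above three stories' holds; commercial general liability coverage $2,825,000 < $2,875,000 → not met
4. scaffold inspection 48 days ago vs limit 45 → not met
5. condition 'handles asbestos abatement' holds; equipment calibration 48 days ago vs limit 45 → not met
6. OSHA safety training 48 days ago vs limit 45 → not met
7. condition 'performs public-works projects' holds; fall-protection recertification 785 days ago vs limit 730 → not met
Not met: 3, 4, 5, 6, 7

3, 4, 5, 6, 7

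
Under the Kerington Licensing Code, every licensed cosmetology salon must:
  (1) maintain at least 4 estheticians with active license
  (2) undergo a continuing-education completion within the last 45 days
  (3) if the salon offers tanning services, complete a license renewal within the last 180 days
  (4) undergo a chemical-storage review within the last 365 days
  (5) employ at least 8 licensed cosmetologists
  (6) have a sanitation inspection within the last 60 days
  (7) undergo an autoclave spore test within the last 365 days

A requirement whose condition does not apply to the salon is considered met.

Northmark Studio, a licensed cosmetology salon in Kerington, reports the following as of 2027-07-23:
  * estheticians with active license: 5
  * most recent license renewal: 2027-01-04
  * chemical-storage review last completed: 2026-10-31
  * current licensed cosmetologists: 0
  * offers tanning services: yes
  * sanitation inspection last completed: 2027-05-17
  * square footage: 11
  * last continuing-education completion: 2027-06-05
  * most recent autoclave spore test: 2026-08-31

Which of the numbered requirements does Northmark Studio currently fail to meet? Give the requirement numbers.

2, 3, 5, 6

1. estheticians with active license 5 ≥ 4 → met
2. continuing-education completion 48 days ago vs limit 45 → not met
3. condition 'offers tanning services' holds; license renewal 200 days ago vs limit 180 → not met
4. chemical-storage review 265 days ago vs limit 365 → met
5. licensed cosmetologists 0 < 8 → not met
6. sanitation inspection 67 days ago vs limit 60 → not met
7. autoclave spore test 326 days ago vs limit 365 → met
Not met: 2, 3, 5, 6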